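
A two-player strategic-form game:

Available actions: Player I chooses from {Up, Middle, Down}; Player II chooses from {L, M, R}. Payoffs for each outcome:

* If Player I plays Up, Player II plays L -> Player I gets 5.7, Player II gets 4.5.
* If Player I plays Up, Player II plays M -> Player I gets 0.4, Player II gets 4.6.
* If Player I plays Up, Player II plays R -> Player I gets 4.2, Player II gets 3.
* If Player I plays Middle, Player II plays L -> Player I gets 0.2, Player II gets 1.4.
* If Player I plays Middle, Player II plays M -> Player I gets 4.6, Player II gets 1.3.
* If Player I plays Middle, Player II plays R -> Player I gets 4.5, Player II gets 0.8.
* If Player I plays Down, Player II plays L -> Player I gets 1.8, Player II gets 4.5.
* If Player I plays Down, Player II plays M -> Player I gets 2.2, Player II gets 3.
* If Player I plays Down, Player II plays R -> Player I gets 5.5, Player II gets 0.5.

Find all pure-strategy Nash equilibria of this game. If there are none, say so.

This game has no pure Nash equilibrium.

Player I against L: payoffs 5.7, 0.2, 1.8 → best response Up.
Player I against M: payoffs 0.4, 4.6, 2.2 → best response Middle.
Player I against R: payoffs 4.2, 4.5, 5.5 → best response Down.
Player II against Up: payoffs 4.5, 4.6, 3 → best response M.
Player II against Middle: payoffs 1.4, 1.3, 0.8 → best response L.
Player II against Down: payoffs 4.5, 3, 0.5 → best response L.
No profile is a mutual best response for all players.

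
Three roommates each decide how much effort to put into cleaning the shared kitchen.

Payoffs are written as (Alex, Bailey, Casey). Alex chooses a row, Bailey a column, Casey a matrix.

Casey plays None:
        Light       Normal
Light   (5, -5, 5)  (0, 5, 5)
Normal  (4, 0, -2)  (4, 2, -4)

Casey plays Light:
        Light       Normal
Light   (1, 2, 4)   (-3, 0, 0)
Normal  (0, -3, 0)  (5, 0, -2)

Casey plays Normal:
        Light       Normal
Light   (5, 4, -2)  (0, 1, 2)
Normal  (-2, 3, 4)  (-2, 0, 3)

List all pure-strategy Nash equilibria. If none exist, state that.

(Light, Light, None): Bailey can switch to Normal (-5 → 5). Not NE.
(Light, Light, Light): Casey can switch to None (4 → 5). Not NE.
(Light, Light, Normal): Casey can switch to None (-2 → 5). Not NE.
(Light, Normal, None): Alex can switch to Normal (0 → 4). Not NE.
(Light, Normal, Light): Alex can switch to Normal (-3 → 5). Not NE.
(Light, Normal, Normal): Bailey can switch to Light (1 → 4). Not NE.
(Normal, Light, None): Alex can switch to Light (4 → 5). Not NE.
(Normal, Light, Light): Alex can switch to Light (0 → 1). Not NE.
(Normal, Light, Normal): Alex can switch to Light (-2 → 5). Not NE.
(Normal, Normal, None): Casey can switch to Light (-4 → -2). Not NE.
(The remaining 2 profiles each have a profitable deviation by the same check.)

none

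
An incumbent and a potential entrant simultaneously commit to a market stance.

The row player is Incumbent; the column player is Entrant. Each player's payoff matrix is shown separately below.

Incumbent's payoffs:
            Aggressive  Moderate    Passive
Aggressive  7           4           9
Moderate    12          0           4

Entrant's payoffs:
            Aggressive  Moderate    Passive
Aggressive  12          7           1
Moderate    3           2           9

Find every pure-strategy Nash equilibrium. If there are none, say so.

none

Mark each player's best response to every combination of opponents' strategies; a profile where every player is best-responding is a pure Nash equilibrium.
Incumbent against Aggressive: payoffs 7, 12 → best response Moderate.
Incumbent against Moderate: payoffs 4, 0 → best response Aggressive.
Incumbent against Passive: payoffs 9, 4 → best response Aggressive.
Entrant against Aggressive: payoffs 12, 7, 1 → best response Aggressive.
Entrant against Moderate: payoffs 3, 2, 9 → best response Passive.
No profile is a mutual best response for all players.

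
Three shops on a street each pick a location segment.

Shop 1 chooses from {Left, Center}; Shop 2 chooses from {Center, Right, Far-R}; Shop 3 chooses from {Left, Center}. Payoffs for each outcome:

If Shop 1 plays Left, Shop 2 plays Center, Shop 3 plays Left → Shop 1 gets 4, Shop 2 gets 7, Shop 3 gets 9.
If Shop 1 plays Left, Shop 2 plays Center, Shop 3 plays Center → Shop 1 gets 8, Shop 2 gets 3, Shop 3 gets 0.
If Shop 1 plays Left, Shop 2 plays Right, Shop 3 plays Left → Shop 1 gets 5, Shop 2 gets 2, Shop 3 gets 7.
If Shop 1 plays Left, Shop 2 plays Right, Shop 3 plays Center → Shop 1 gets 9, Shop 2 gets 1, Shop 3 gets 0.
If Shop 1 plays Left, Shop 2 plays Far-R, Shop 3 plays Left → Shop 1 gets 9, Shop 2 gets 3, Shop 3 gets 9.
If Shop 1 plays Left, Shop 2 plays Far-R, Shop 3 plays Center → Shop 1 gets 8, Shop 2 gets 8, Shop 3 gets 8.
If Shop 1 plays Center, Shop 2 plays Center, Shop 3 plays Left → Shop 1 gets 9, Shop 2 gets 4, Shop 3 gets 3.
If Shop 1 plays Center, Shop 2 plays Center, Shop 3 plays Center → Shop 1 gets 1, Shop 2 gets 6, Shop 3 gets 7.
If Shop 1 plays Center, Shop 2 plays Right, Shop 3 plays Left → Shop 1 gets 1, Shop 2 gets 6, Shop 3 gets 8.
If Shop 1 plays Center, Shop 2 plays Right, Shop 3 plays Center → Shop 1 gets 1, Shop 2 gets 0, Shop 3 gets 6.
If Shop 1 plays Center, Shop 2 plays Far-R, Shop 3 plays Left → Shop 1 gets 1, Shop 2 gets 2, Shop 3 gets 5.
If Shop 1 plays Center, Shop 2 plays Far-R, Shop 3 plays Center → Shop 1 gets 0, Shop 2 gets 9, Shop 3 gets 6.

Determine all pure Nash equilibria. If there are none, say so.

This game has no pure Nash equilibrium.

Shop 1 against (Center, Left): payoffs 4, 9 → best response Center.
Shop 1 against (Center, Center): payoffs 8, 1 → best response Left.
Shop 1 against (Right, Left): payoffs 5, 1 → best response Left.
Shop 1 against (Right, Center): payoffs 9, 1 → best response Left.
Shop 1 against (Far-R, Left): payoffs 9, 1 → best response Left.
Shop 1 against (Far-R, Center): payoffs 8, 0 → best response Left.
Shop 2 against (Left, Left): payoffs 7, 2, 3 → best response Center.
Shop 2 against (Left, Center): payoffs 3, 1, 8 → best response Far-R.
Shop 2 against (Center, Left): payoffs 4, 6, 2 → best response Right.
Shop 2 against (Center, Center): payoffs 6, 0, 9 → best response Far-R.
Shop 3 against (Left, Center): payoffs 9, 0 → best response Left.
Shop 3 against (Left, Right): payoffs 7, 0 → best response Left.
Shop 3 against (Left, Far-R): payoffs 9, 8 → best response Left.
Shop 3 against (Center, Center): payoffs 3, 7 → best response Center.
Shop 3 against (Center, Right): payoffs 8, 6 → best response Left.
Shop 3 against (Center, Far-R): payoffs 5, 6 → best response Center.
No profile is a mutual best response for all players.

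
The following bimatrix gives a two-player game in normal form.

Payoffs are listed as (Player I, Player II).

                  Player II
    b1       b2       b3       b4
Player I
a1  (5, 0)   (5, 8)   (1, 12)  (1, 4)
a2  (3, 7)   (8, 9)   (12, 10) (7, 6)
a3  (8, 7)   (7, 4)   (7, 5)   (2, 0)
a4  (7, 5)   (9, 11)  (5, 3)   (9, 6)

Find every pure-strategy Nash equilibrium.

Pure-strategy Nash equilibria: (a2, b3), (a3, b1), (a4, b2)

For each strategy profile, look for a profitable unilateral deviation.
(a1, b1): Player I can switch to a3 (5 → 8). Not NE.
(a1, b2): Player I can switch to a2 (5 → 8). Not NE.
(a1, b3): Player I can switch to a2 (1 → 12). Not NE.
(a1, b4): Player I can switch to a2 (1 → 7). Not NE.
(a2, b1): Player I can switch to a1 (3 → 5). Not NE.
(a2, b2): Player I can switch to a4 (8 → 9). Not NE.
(a2, b3): Player I gets 12, best alternative 7; Player II gets 10, best alternative 9. No profitable deviation — NE.
(a2, b4): Player I can switch to a4 (7 → 9). Not NE.
(a3, b1): Player I gets 8, best alternative 7; Player II gets 7, best alternative 5. No profitable deviation — NE.
(a3, b2): Player I can switch to a2 (7 → 8). Not NE.
(a4, b2): Player I gets 9, best alternative 8; Player II gets 11, best alternative 6. No profitable deviation — NE.
(The remaining 5 profiles each have a profitable deviation by the same check.)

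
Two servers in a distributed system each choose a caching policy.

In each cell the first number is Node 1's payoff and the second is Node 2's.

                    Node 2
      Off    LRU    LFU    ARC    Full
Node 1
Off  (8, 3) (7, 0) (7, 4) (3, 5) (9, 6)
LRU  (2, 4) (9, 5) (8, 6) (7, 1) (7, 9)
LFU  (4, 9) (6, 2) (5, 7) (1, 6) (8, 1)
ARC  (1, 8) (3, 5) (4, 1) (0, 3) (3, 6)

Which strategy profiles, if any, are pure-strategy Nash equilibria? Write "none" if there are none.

(Off, Off): Node 2 can switch to LFU (3 → 4). Not NE.
(Off, LRU): Node 1 can switch to LRU (7 → 9). Not NE.
(Off, LFU): Node 1 can switch to LRU (7 → 8). Not NE.
(Off, ARC): Node 1 can switch to LRU (3 → 7). Not NE.
(Off, Full): Node 1 gets 9, best alternative 8; Node 2 gets 6, best alternative 5. No profitable deviation — NE.
(LRU, Off): Node 1 can switch to Off (2 → 8). Not NE.
(LRU, LRU): Node 2 can switch to LFU (5 → 6). Not NE.
(LRU, LFU): Node 2 can switch to Full (6 → 9). Not NE.
(LRU, ARC): Node 2 can switch to Off (1 → 4). Not NE.
(LRU, Full): Node 1 can switch to Off (7 → 9). Not NE.
(LFU, Off): Node 1 can switch to Off (4 → 8). Not NE.
(The remaining 9 profiles each have a profitable deviation by the same check.)

Pure NE: (Off, Full)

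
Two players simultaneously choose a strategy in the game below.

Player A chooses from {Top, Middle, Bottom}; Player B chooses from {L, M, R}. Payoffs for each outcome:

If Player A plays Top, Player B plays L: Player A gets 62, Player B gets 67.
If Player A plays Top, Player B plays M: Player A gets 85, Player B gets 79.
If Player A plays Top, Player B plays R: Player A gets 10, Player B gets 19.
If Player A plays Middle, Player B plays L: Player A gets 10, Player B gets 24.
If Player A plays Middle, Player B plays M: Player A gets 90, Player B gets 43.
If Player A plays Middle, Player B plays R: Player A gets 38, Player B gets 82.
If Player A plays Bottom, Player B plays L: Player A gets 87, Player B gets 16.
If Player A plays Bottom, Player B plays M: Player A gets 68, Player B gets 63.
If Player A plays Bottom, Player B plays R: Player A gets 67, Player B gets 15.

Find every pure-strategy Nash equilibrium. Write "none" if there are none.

This game has no pure Nash equilibrium.

Player A against L: payoffs 62, 10, 87 → best response Bottom.
Player A against M: payoffs 85, 90, 68 → best response Middle.
Player A against R: payoffs 10, 38, 67 → best response Bottom.
Player B against Top: payoffs 67, 79, 19 → best response M.
Player B against Middle: payoffs 24, 43, 82 → best response R.
Player B against Bottom: payoffs 16, 63, 15 → best response M.
No profile is a mutual best response for all players.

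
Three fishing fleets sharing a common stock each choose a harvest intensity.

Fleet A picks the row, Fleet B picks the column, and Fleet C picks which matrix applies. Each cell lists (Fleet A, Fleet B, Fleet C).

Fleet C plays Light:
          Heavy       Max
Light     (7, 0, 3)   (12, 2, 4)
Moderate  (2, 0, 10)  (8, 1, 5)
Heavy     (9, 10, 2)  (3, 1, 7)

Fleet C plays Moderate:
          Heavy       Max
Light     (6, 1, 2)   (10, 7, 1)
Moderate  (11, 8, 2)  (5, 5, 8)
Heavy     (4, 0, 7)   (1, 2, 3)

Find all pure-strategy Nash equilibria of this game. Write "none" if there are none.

For each strategy profile, look for a profitable unilateral deviation.
(Light, Heavy, Light): Fleet A can switch to Heavy (7 → 9). Not NE.
(Light, Heavy, Moderate): Fleet A can switch to Moderate (6 → 11). Not NE.
(Light, Max, Light): Fleet A gets 12, best alternative 8; Fleet B gets 2, best alternative 0; Fleet C gets 4, best alternative 1. No profitable deviation — NE.
(Light, Max, Moderate): Fleet C can switch to Light (1 → 4). Not NE.
(Moderate, Heavy, Light): Fleet A can switch to Light (2 → 7). Not NE.
(Moderate, Heavy, Moderate): Fleet C can switch to Light (2 → 10). Not NE.
(Moderate, Max, Light): Fleet A can switch to Light (8 → 12). Not NE.
(Moderate, Max, Moderate): Fleet A can switch to Light (5 → 10). Not NE.
(Heavy, Heavy, Light): Fleet C can switch to Moderate (2 → 7). Not NE.
(Heavy, Heavy, Moderate): Fleet A can switch to Light (4 → 6). Not NE.
(Heavy, Max, Light): Fleet A can switch to Light (3 → 12). Not NE.
(The remaining 1 profile has a profitable deviation by the same check.)

(Light, Max, Light)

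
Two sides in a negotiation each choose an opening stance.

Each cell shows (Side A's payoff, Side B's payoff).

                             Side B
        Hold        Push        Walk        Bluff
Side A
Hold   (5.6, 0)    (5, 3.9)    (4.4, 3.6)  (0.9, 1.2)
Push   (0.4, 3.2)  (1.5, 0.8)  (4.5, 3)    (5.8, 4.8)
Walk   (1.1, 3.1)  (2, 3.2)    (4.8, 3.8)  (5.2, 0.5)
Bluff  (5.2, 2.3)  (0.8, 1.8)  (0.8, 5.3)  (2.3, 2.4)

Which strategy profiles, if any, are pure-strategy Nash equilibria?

Side A against Hold: payoffs 5.6, 0.4, 1.1, 5.2 → best response Hold.
Side A against Push: payoffs 5, 1.5, 2, 0.8 → best response Hold.
Side A against Walk: payoffs 4.4, 4.5, 4.8, 0.8 → best response Walk.
Side A against Bluff: payoffs 0.9, 5.8, 5.2, 2.3 → best response Push.
Side B against Hold: payoffs 0, 3.9, 3.6, 1.2 → best response Push.
Side B against Push: payoffs 3.2, 0.8, 3, 4.8 → best response Bluff.
Side B against Walk: payoffs 3.1, 3.2, 3.8, 0.5 → best response Walk.
Side B against Bluff: payoffs 2.3, 1.8, 5.3, 2.4 → best response Walk.
Mutual best responses: (Hold, Push); (Push, Bluff); (Walk, Walk).

Pure-strategy Nash equilibria: (Hold, Push); (Push, Bluff); (Walk, Walk)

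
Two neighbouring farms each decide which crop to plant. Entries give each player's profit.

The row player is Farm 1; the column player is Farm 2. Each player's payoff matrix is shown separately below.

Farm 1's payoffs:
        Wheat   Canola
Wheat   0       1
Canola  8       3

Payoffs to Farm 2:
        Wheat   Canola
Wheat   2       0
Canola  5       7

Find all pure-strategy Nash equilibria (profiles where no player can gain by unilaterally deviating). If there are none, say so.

(Wheat, Wheat): Farm 1 can switch to Canola (0 → 8). Not NE.
(Wheat, Canola): Farm 1 can switch to Canola (1 → 3). Not NE.
(Canola, Wheat): Farm 2 can switch to Canola (5 → 7). Not NE.
(Canola, Canola): Farm 1 gets 3, best alternative 1; Farm 2 gets 7, best alternative 5. No profitable deviation — NE.

Pure NE: (Canola, Canola)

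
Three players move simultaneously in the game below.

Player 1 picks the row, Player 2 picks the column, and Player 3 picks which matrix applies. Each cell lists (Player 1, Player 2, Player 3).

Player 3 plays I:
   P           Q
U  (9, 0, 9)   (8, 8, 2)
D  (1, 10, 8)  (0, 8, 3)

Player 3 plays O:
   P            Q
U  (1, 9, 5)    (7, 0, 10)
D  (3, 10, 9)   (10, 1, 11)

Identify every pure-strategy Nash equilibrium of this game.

(U, P, I): Player 2 can switch to Q (0 → 8). Not NE.
(U, P, O): Player 1 can switch to D (1 → 3). Not NE.
(U, Q, I): Player 3 can switch to O (2 → 10). Not NE.
(U, Q, O): Player 1 can switch to D (7 → 10). Not NE.
(D, P, I): Player 1 can switch to U (1 → 9). Not NE.
(D, P, O): Player 1 gets 3, best alternative 1; Player 2 gets 10, best alternative 1; Player 3 gets 9, best alternative 8. No profitable deviation — NE.
(D, Q, I): Player 1 can switch to U (0 → 8). Not NE.
(The remaining 1 profile has a profitable deviation by the same check.)

(D, P, O)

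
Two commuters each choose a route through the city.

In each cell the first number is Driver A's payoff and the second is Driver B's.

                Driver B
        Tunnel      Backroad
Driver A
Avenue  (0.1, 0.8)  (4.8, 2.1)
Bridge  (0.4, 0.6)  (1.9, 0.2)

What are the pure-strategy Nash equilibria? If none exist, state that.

Driver A against Tunnel: payoffs 0.1, 0.4 → best response Bridge.
Driver A against Backroad: payoffs 4.8, 1.9 → best response Avenue.
Driver B against Avenue: payoffs 0.8, 2.1 → best response Backroad.
Driver B against Bridge: payoffs 0.6, 0.2 → best response Tunnel.
Mutual best responses: (Avenue, Backroad); (Bridge, Tunnel).

(Avenue, Backroad), (Bridge, Tunnel)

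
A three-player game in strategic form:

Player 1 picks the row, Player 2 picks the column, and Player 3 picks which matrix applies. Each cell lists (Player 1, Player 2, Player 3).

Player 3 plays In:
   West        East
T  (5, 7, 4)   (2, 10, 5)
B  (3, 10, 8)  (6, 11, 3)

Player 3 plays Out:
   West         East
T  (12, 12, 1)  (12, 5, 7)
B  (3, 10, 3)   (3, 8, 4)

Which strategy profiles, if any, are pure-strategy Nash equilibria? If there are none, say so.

none

Player 1 against (West, In): payoffs 5, 3 → best response T.
Player 1 against (West, Out): payoffs 12, 3 → best response T.
Player 1 against (East, In): payoffs 2, 6 → best response B.
Player 1 against (East, Out): payoffs 12, 3 → best response T.
Player 2 against (T, In): payoffs 7, 10 → best response East.
Player 2 against (T, Out): payoffs 12, 5 → best response West.
Player 2 against (B, In): payoffs 10, 11 → best response East.
Player 2 against (B, Out): payoffs 10, 8 → best response West.
Player 3 against (T, West): payoffs 4, 1 → best response In.
Player 3 against (T, East): payoffs 5, 7 → best response Out.
Player 3 against (B, West): payoffs 8, 3 → best response In.
Player 3 against (B, East): payoffs 3, 4 → best response Out.
No profile is a mutual best response for all players.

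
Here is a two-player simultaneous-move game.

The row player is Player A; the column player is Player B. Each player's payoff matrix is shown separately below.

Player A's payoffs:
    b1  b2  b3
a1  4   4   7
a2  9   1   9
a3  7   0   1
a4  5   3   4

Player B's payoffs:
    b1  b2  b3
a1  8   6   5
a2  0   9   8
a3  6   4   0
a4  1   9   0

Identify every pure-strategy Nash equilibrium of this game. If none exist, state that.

No pure-strategy Nash equilibrium.

For each player, find the best response to each opponent profile; mutual best responses are the pure NE.
Player A against b1: payoffs 4, 9, 7, 5 → best response a2.
Player A against b2: payoffs 4, 1, 0, 3 → best response a1.
Player A against b3: payoffs 7, 9, 1, 4 → best response a2.
Player B against a1: payoffs 8, 6, 5 → best response b1.
Player B against a2: payoffs 0, 9, 8 → best response b2.
Player B against a3: payoffs 6, 4, 0 → best response b1.
Player B against a4: payoffs 1, 9, 0 → best response b2.
No profile is a mutual best response for all players.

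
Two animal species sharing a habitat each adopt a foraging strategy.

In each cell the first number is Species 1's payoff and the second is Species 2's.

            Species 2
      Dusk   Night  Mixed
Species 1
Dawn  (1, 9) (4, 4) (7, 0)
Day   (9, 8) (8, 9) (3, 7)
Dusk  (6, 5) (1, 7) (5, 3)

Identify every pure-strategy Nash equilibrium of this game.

The unique pure-strategy Nash equilibrium is (Day, Night).

Species 1 against Dusk: payoffs 1, 9, 6 → best response Day.
Species 1 against Night: payoffs 4, 8, 1 → best response Day.
Species 1 against Mixed: payoffs 7, 3, 5 → best response Dawn.
Species 2 against Dawn: payoffs 9, 4, 0 → best response Dusk.
Species 2 against Day: payoffs 8, 9, 7 → best response Night.
Species 2 against Dusk: payoffs 5, 7, 3 → best response Night.
Mutual best responses: (Day, Night).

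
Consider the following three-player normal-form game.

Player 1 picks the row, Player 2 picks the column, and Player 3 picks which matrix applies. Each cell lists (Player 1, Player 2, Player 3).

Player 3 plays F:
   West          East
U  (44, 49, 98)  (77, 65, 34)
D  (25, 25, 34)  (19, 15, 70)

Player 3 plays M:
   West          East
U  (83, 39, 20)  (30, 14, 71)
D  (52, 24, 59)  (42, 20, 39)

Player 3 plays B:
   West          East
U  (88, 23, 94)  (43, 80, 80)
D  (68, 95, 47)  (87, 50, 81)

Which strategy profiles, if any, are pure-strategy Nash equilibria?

No pure-strategy Nash equilibrium.

(U, West, F): Player 2 can switch to East (49 → 65). Not NE.
(U, West, M): Player 3 can switch to F (20 → 98). Not NE.
(U, West, B): Player 2 can switch to East (23 → 80). Not NE.
(U, East, F): Player 3 can switch to M (34 → 71). Not NE.
(U, East, M): Player 1 can switch to D (30 → 42). Not NE.
(U, East, B): Player 1 can switch to D (43 → 87). Not NE.
(D, West, F): Player 1 can switch to U (25 → 44). Not NE.
(D, West, M): Player 1 can switch to U (52 → 83). Not NE.
(D, West, B): Player 1 can switch to U (68 → 88). Not NE.
(D, East, F): Player 1 can switch to U (19 → 77). Not NE.
(D, East, M): Player 2 can switch to West (20 → 24). Not NE.
(D, East, B): Player 2 can switch to West (50 → 95). Not NE.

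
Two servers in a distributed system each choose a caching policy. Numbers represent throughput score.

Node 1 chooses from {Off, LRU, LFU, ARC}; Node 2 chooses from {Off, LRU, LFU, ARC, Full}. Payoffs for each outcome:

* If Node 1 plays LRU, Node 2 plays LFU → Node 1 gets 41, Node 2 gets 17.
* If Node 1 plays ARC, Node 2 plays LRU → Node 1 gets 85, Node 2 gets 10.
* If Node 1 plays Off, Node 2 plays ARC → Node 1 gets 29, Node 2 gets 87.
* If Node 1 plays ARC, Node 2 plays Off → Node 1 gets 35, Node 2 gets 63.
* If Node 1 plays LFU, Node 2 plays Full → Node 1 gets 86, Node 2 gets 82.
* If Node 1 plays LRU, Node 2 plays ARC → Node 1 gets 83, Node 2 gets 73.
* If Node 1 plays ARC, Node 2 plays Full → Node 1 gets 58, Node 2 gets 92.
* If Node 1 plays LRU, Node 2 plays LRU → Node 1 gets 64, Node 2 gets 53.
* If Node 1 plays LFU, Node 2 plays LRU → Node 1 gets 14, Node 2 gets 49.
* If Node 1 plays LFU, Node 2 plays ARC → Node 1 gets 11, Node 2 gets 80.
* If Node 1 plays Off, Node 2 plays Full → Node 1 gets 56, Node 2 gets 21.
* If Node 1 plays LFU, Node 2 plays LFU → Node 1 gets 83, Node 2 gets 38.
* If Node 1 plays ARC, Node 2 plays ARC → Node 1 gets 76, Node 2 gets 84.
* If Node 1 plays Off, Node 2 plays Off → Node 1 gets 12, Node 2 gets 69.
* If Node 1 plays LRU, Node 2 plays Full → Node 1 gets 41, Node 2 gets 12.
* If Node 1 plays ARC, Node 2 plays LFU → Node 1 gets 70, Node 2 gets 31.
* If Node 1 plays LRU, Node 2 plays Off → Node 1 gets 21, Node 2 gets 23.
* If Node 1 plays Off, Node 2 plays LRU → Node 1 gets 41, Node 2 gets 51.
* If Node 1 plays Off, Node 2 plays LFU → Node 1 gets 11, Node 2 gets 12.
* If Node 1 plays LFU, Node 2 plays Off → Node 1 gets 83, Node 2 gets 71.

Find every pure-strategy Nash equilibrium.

The pure Nash equilibria are (LRU, ARC), (LFU, Full).

Node 1 against Off: payoffs 12, 21, 83, 35 → best response LFU.
Node 1 against LRU: payoffs 41, 64, 14, 85 → best response ARC.
Node 1 against LFU: payoffs 11, 41, 83, 70 → best response LFU.
Node 1 against ARC: payoffs 29, 83, 11, 76 → best response LRU.
Node 1 against Full: payoffs 56, 41, 86, 58 → best response LFU.
Node 2 against Off: payoffs 69, 51, 12, 87, 21 → best response ARC.
Node 2 against LRU: payoffs 23, 53, 17, 73, 12 → best response ARC.
Node 2 against LFU: payoffs 71, 49, 38, 80, 82 → best response Full.
Node 2 against ARC: payoffs 63, 10, 31, 84, 92 → best response Full.
Mutual best responses: (LRU, ARC); (LFU, Full).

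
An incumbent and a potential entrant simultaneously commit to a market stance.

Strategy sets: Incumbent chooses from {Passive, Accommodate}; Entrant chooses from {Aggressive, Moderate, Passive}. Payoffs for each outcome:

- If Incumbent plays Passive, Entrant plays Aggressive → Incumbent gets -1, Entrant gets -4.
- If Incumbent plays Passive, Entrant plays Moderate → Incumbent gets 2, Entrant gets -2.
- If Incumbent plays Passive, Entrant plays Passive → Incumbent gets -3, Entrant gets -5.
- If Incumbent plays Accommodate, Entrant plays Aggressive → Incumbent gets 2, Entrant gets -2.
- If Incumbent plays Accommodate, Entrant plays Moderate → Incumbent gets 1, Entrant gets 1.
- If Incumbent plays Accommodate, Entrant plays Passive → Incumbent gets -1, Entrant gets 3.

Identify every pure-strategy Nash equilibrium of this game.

Check each profile: it is a Nash equilibrium iff no player can strictly gain by switching unilaterally.
(Passive, Aggressive): Incumbent can switch to Accommodate (-1 → 2). Not NE.
(Passive, Moderate): Incumbent gets 2, best alternative 1; Entrant gets -2, best alternative -4. No profitable deviation — NE.
(Passive, Passive): Incumbent can switch to Accommodate (-3 → -1). Not NE.
(Accommodate, Aggressive): Entrant can switch to Moderate (-2 → 1). Not NE.
(Accommodate, Moderate): Incumbent can switch to Passive (1 → 2). Not NE.
(Accommodate, Passive): Incumbent gets -1, best alternative -3; Entrant gets 3, best alternative 1. No profitable deviation — NE.

The pure Nash equilibria are (Passive, Moderate), (Accommodate, Passive).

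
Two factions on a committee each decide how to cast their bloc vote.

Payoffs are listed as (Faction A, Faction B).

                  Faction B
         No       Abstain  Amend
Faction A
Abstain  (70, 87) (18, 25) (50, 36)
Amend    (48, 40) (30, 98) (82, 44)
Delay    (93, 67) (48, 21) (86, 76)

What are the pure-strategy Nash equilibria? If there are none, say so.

Faction A against No: payoffs 70, 48, 93 → best response Delay.
Faction A against Abstain: payoffs 18, 30, 48 → best response Delay.
Faction A against Amend: payoffs 50, 82, 86 → best response Delay.
Faction B against Abstain: payoffs 87, 25, 36 → best response No.
Faction B against Amend: payoffs 40, 98, 44 → best response Abstain.
Faction B against Delay: payoffs 67, 21, 76 → best response Amend.
Mutual best responses: (Delay, Amend).

Pure NE: (Delay, Amend)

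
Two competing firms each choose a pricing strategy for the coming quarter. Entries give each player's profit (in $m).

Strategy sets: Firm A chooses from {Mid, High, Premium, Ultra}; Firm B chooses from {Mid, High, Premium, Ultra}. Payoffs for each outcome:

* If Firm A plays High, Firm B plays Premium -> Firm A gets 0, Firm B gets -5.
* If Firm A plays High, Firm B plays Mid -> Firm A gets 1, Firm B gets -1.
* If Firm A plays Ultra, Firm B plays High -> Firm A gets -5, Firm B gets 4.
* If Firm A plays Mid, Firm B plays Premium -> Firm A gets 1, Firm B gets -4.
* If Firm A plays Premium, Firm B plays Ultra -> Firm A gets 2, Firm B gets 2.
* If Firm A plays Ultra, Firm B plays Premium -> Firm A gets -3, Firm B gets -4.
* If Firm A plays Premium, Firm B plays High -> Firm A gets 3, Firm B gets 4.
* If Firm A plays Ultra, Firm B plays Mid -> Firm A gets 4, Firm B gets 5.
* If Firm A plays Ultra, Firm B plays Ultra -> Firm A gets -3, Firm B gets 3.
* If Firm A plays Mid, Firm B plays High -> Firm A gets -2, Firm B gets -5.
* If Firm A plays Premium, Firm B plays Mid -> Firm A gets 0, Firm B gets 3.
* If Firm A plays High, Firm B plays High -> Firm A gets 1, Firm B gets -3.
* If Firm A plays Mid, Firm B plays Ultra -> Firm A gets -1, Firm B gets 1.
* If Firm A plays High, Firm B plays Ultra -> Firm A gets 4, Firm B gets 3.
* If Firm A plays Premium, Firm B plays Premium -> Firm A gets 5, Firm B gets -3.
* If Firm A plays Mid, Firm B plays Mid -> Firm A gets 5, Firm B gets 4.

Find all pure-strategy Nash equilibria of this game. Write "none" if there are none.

Pure-strategy Nash equilibria: (Mid, Mid); (High, Ultra); (Premium, High)

Firm A against Mid: payoffs 5, 1, 0, 4 → best response Mid.
Firm A against High: payoffs -2, 1, 3, -5 → best response Premium.
Firm A against Premium: payoffs 1, 0, 5, -3 → best response Premium.
Firm A against Ultra: payoffs -1, 4, 2, -3 → best response High.
Firm B against Mid: payoffs 4, -5, -4, 1 → best response Mid.
Firm B against High: payoffs -1, -3, -5, 3 → best response Ultra.
Firm B against Premium: payoffs 3, 4, -3, 2 → best response High.
Firm B against Ultra: payoffs 5, 4, -4, 3 → best response Mid.
Mutual best responses: (Mid, Mid); (High, Ultra); (Premium, High).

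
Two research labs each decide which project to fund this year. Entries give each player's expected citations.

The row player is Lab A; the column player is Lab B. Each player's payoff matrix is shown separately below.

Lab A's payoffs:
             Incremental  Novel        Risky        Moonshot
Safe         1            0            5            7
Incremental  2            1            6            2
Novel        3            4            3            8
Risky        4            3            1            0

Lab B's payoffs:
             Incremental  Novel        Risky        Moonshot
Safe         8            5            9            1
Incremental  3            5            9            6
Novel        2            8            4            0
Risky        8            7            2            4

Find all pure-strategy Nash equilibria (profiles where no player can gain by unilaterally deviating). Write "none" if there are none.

(Safe, Incremental): Lab A can switch to Incremental (1 → 2). Not NE.
(Safe, Novel): Lab A can switch to Incremental (0 → 1). Not NE.
(Safe, Risky): Lab A can switch to Incremental (5 → 6). Not NE.
(Safe, Moonshot): Lab A can switch to Novel (7 → 8). Not NE.
(Incremental, Incremental): Lab A can switch to Novel (2 → 3). Not NE.
(Incremental, Novel): Lab A can switch to Novel (1 → 4). Not NE.
(Incremental, Risky): Lab A gets 6, best alternative 5; Lab B gets 9, best alternative 6. No profitable deviation — NE.
(Incremental, Moonshot): Lab A can switch to Safe (2 → 7). Not NE.
(Novel, Incremental): Lab A can switch to Risky (3 → 4). Not NE.
(Novel, Novel): Lab A gets 4, best alternative 3; Lab B gets 8, best alternative 4. No profitable deviation — NE.
(Novel, Risky): Lab A can switch to Safe (3 → 5). Not NE.
(Novel, Moonshot): Lab B can switch to Incremental (0 → 2). Not NE.
(Risky, Incremental): Lab A gets 4, best alternative 3; Lab B gets 8, best alternative 7. No profitable deviation — NE.
(The remaining 3 profiles each have a profitable deviation by the same check.)

The pure Nash equilibria are (Incremental, Risky), (Novel, Novel), (Risky, Incremental).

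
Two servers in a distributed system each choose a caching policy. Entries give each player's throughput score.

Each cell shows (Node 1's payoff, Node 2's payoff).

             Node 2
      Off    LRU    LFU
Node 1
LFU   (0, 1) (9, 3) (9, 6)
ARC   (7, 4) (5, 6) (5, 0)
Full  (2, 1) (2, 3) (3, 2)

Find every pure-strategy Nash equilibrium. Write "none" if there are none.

(LFU, LFU)

(LFU, Off): Node 1 can switch to ARC (0 → 7). Not NE.
(LFU, LRU): Node 2 can switch to LFU (3 → 6). Not NE.
(LFU, LFU): Node 1 gets 9, best alternative 5; Node 2 gets 6, best alternative 3. No profitable deviation — NE.
(ARC, Off): Node 2 can switch to LRU (4 → 6). Not NE.
(ARC, LRU): Node 1 can switch to LFU (5 → 9). Not NE.
(ARC, LFU): Node 1 can switch to LFU (5 → 9). Not NE.
(Full, Off): Node 1 can switch to ARC (2 → 7). Not NE.
(Full, LRU): Node 1 can switch to LFU (2 → 9). Not NE.
(Full, LFU): Node 1 can switch to LFU (3 → 9). Not NE.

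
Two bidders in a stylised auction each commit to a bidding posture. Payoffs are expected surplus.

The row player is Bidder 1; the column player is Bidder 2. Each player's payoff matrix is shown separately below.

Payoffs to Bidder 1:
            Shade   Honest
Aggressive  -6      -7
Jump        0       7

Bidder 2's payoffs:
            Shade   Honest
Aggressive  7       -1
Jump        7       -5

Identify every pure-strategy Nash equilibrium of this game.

(Jump, Shade)

Mark each player's best response to every combination of opponents' strategies; a profile where every player is best-responding is a pure Nash equilibrium.
Bidder 1 against Shade: payoffs -6, 0 → best response Jump.
Bidder 1 against Honest: payoffs -7, 7 → best response Jump.
Bidder 2 against Aggressive: payoffs 7, -1 → best response Shade.
Bidder 2 against Jump: payoffs 7, -5 → best response Shade.
Mutual best responses: (Jump, Shade).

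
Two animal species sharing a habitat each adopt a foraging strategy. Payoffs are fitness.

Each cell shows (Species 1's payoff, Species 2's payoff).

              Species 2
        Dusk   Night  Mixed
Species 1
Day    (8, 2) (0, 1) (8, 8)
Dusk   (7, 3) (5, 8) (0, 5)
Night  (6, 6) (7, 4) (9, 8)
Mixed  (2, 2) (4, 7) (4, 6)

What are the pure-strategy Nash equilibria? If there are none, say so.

Species 1 against Dusk: payoffs 8, 7, 6, 2 → best response Day.
Species 1 against Night: payoffs 0, 5, 7, 4 → best response Night.
Species 1 against Mixed: payoffs 8, 0, 9, 4 → best response Night.
Species 2 against Day: payoffs 2, 1, 8 → best response Mixed.
Species 2 against Dusk: payoffs 3, 8, 5 → best response Night.
Species 2 against Night: payoffs 6, 4, 8 → best response Mixed.
Species 2 against Mixed: payoffs 2, 7, 6 → best response Night.
Mutual best responses: (Night, Mixed).

The unique pure-strategy Nash equilibrium is (Night, Mixed).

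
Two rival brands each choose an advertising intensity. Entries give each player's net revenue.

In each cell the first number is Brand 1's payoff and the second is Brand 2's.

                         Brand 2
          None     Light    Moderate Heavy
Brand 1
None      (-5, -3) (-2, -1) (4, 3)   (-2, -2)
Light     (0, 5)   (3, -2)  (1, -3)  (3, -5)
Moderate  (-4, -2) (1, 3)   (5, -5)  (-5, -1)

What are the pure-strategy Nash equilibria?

For each strategy profile, look for a profitable unilateral deviation.
(None, None): Brand 1 can switch to Light (-5 → 0). Not NE.
(None, Light): Brand 1 can switch to Light (-2 → 3). Not NE.
(None, Moderate): Brand 1 can switch to Moderate (4 → 5). Not NE.
(None, Heavy): Brand 1 can switch to Light (-2 → 3). Not NE.
(Light, None): Brand 1 gets 0, best alternative -4; Brand 2 gets 5, best alternative -2. No profitable deviation — NE.
(Light, Light): Brand 2 can switch to None (-2 → 5). Not NE.
(Light, Moderate): Brand 1 can switch to None (1 → 4). Not NE.
(The remaining 5 profiles each have a profitable deviation by the same check.)

The unique pure-strategy Nash equilibrium is (Light, None).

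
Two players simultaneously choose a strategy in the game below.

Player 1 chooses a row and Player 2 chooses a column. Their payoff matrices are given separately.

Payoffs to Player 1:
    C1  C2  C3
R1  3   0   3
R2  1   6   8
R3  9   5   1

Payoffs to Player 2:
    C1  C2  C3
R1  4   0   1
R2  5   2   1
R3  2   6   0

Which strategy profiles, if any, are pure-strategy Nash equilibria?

No pure-strategy Nash equilibrium.

(R1, C1): Player 1 can switch to R3 (3 → 9). Not NE.
(R1, C2): Player 1 can switch to R2 (0 → 6). Not NE.
(R1, C3): Player 1 can switch to R2 (3 → 8). Not NE.
(R2, C1): Player 1 can switch to R1 (1 → 3). Not NE.
(R2, C2): Player 2 can switch to C1 (2 → 5). Not NE.
(R2, C3): Player 2 can switch to C1 (1 → 5). Not NE.
(R3, C1): Player 2 can switch to C2 (2 → 6). Not NE.
(R3, C2): Player 1 can switch to R2 (5 → 6). Not NE.
(R3, C3): Player 1 can switch to R1 (1 → 3). Not NE.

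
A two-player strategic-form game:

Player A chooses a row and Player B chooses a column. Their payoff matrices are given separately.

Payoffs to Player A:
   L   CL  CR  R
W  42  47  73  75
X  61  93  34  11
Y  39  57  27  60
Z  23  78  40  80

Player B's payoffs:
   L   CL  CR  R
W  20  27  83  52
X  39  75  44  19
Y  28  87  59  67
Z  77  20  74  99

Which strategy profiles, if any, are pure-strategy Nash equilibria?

Pure-strategy Nash equilibria: (W, CR) and (X, CL) and (Z, R)

For each strategy profile, look for a profitable unilateral deviation.
(W, L): Player A can switch to X (42 → 61). Not NE.
(W, CL): Player A can switch to X (47 → 93). Not NE.
(W, CR): Player A gets 73, best alternative 40; Player B gets 83, best alternative 52. No profitable deviation — NE.
(W, R): Player A can switch to Z (75 → 80). Not NE.
(X, L): Player B can switch to CL (39 → 75). Not NE.
(X, CL): Player A gets 93, best alternative 78; Player B gets 75, best alternative 44. No profitable deviation — NE.
(X, CR): Player A can switch to W (34 → 73). Not NE.
(X, R): Player A can switch to W (11 → 75). Not NE.
(Y, L): Player A can switch to W (39 → 42). Not NE.
(Y, CL): Player A can switch to X (57 → 93). Not NE.
(Y, CR): Player A can switch to W (27 → 73). Not NE.
(Y, R): Player A can switch to W (60 → 75). Not NE.
(Z, R): Player A gets 80, best alternative 75; Player B gets 99, best alternative 77. No profitable deviation — NE.
(The remaining 3 profiles each have a profitable deviation by the same check.)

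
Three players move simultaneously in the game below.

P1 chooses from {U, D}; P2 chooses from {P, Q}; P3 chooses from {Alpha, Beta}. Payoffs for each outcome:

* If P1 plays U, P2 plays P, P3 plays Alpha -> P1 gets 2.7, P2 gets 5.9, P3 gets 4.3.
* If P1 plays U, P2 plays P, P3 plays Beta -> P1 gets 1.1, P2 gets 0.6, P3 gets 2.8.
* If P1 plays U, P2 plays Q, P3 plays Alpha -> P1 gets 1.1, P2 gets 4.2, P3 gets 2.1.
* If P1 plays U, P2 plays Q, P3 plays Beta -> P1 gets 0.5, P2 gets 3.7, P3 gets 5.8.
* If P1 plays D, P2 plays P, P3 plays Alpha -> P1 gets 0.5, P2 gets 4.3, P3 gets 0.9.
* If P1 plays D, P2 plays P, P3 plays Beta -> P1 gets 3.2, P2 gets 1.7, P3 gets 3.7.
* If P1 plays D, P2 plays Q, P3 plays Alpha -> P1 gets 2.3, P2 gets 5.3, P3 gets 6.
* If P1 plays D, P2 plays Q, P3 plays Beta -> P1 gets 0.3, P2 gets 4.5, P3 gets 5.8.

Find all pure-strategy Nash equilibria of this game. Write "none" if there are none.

(U, P, Alpha); (U, Q, Beta); (D, Q, Alpha)

(U, P, Alpha): P1 gets 2.7, best alternative 0.5; P2 gets 5.9, best alternative 4.2; P3 gets 4.3, best alternative 2.8. No profitable deviation — NE.
(U, P, Beta): P1 can switch to D (1.1 → 3.2). Not NE.
(U, Q, Alpha): P1 can switch to D (1.1 → 2.3). Not NE.
(U, Q, Beta): P1 gets 0.5, best alternative 0.3; P2 gets 3.7, best alternative 0.6; P3 gets 5.8, best alternative 2.1. No profitable deviation — NE.
(D, P, Alpha): P1 can switch to U (0.5 → 2.7). Not NE.
(D, P, Beta): P2 can switch to Q (1.7 → 4.5). Not NE.
(D, Q, Alpha): P1 gets 2.3, best alternative 1.1; P2 gets 5.3, best alternative 4.3; P3 gets 6, best alternative 5.8. No profitable deviation — NE.
(D, Q, Beta): P1 can switch to U (0.3 → 0.5). Not NE.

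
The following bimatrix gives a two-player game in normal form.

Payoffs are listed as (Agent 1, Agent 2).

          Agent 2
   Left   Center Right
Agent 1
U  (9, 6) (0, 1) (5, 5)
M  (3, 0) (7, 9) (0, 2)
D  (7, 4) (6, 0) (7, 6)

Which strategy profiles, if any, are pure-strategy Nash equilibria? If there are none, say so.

Pure-strategy Nash equilibria: (U, Left) and (M, Center) and (D, Right)

Mark each player's best response to every combination of opponents' strategies; a profile where every player is best-responding is a pure Nash equilibrium.
Agent 1 against Left: payoffs 9, 3, 7 → best response U.
Agent 1 against Center: payoffs 0, 7, 6 → best response M.
Agent 1 against Right: payoffs 5, 0, 7 → best response D.
Agent 2 against U: payoffs 6, 1, 5 → best response Left.
Agent 2 against M: payoffs 0, 9, 2 → best response Center.
Agent 2 against D: payoffs 4, 0, 6 → best response Right.
Mutual best responses: (U, Left); (M, Center); (D, Right).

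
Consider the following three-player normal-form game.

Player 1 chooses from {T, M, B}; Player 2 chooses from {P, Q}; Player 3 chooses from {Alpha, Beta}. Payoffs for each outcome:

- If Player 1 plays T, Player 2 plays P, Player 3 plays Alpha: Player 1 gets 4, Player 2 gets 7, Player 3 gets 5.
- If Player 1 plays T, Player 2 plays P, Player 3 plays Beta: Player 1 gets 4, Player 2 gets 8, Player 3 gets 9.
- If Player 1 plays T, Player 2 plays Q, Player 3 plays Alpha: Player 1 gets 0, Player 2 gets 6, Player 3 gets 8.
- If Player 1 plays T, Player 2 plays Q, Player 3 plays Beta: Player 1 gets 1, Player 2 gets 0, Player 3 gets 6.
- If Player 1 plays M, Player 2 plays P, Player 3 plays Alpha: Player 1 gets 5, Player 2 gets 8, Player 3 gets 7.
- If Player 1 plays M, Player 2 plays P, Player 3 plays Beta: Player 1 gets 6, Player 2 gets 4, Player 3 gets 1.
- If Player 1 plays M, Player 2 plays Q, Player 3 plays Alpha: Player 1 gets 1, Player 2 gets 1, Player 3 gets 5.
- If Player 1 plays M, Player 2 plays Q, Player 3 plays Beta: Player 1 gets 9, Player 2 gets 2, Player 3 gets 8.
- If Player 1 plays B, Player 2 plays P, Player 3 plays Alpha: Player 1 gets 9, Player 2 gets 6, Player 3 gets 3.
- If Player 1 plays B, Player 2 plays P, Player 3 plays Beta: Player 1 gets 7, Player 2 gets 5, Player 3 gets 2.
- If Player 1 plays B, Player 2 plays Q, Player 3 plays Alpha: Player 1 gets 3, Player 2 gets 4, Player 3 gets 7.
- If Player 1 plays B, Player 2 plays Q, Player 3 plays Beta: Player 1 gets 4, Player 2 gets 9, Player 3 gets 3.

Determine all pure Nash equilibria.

Pure NE: (B, P, Alpha)

Mark each player's best response to every combination of opponents' strategies; a profile where every player is best-responding is a pure Nash equilibrium.
Player 1 against (P, Alpha): payoffs 4, 5, 9 → best response B.
Player 1 against (P, Beta): payoffs 4, 6, 7 → best response B.
Player 1 against (Q, Alpha): payoffs 0, 1, 3 → best response B.
Player 1 against (Q, Beta): payoffs 1, 9, 4 → best response M.
Player 2 against (T, Alpha): payoffs 7, 6 → best response P.
Player 2 against (T, Beta): payoffs 8, 0 → best response P.
Player 2 against (M, Alpha): payoffs 8, 1 → best response P.
Player 2 against (M, Beta): payoffs 4, 2 → best response P.
Player 2 against (B, Alpha): payoffs 6, 4 → best response P.
Player 2 against (B, Beta): payoffs 5, 9 → best response Q.
Player 3 against (T, P): payoffs 5, 9 → best response Beta.
Player 3 against (T, Q): payoffs 8, 6 → best response Alpha.
Player 3 against (M, P): payoffs 7, 1 → best response Alpha.
Player 3 against (M, Q): payoffs 5, 8 → best response Beta.
Player 3 against (B, P): payoffs 3, 2 → best response Alpha.
Player 3 against (B, Q): payoffs 7, 3 → best response Alpha.
Mutual best responses: (B, P, Alpha).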